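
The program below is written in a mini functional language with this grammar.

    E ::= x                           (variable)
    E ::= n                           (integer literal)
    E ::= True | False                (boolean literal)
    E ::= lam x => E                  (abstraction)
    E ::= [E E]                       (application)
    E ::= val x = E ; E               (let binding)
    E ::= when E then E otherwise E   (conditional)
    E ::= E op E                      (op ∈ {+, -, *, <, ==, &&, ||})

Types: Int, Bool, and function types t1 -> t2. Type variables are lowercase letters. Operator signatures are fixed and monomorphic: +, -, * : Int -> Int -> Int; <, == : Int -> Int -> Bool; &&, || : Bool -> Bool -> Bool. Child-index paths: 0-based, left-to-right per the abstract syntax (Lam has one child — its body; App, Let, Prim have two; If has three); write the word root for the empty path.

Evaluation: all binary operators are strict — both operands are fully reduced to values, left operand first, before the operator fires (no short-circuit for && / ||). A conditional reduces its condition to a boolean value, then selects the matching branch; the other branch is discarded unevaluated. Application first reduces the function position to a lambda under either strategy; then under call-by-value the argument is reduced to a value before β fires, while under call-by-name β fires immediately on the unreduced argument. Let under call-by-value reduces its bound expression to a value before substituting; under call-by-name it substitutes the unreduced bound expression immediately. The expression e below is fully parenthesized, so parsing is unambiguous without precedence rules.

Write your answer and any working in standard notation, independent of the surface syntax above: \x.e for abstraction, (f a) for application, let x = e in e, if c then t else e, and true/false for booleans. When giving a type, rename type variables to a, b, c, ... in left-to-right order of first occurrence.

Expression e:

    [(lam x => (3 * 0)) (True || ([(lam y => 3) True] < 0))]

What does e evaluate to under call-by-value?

Answer: 0

Derivation:
step 0: ((\x.(3 * 0)) (true || (((\y.3) true) < 0)))
step 1: [beta@1.1.0] ((\x.(3 * 0)) (true || (3 < 0)))
step 2: [delta@1.1] ((\x.(3 * 0)) (true || false))
step 3: [delta@1] ((\x.(3 * 0)) true)
step 4: [beta@root] (3 * 0)
step 5: [delta@root] 0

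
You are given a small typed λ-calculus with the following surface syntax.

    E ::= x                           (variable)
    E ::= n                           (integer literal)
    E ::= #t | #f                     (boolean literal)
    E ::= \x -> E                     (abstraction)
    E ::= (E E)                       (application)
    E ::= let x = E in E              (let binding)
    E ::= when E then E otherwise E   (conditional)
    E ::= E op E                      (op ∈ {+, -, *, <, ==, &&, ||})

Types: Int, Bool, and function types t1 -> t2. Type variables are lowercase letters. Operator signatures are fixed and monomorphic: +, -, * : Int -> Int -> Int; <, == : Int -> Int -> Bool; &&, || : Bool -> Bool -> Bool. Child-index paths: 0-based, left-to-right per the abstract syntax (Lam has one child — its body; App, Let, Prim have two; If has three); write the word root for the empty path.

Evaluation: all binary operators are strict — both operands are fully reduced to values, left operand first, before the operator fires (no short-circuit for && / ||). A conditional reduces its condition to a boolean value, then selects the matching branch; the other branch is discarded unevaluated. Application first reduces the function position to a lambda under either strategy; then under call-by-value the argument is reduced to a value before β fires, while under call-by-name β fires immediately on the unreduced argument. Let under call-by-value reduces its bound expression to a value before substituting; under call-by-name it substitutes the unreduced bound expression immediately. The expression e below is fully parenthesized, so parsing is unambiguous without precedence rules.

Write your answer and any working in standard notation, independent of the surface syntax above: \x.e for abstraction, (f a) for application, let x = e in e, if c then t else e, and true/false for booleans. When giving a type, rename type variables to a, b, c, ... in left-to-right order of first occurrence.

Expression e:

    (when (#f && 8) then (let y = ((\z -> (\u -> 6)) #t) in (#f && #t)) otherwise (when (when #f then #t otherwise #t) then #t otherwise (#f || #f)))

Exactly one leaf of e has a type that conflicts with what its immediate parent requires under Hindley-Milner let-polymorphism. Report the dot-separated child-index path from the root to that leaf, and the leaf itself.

Derivation:
  unify Bool ~ Bool
  unify Int ~ Bool
  FAIL: mismatch Int ~ Bool

Answer: 0.1 : 8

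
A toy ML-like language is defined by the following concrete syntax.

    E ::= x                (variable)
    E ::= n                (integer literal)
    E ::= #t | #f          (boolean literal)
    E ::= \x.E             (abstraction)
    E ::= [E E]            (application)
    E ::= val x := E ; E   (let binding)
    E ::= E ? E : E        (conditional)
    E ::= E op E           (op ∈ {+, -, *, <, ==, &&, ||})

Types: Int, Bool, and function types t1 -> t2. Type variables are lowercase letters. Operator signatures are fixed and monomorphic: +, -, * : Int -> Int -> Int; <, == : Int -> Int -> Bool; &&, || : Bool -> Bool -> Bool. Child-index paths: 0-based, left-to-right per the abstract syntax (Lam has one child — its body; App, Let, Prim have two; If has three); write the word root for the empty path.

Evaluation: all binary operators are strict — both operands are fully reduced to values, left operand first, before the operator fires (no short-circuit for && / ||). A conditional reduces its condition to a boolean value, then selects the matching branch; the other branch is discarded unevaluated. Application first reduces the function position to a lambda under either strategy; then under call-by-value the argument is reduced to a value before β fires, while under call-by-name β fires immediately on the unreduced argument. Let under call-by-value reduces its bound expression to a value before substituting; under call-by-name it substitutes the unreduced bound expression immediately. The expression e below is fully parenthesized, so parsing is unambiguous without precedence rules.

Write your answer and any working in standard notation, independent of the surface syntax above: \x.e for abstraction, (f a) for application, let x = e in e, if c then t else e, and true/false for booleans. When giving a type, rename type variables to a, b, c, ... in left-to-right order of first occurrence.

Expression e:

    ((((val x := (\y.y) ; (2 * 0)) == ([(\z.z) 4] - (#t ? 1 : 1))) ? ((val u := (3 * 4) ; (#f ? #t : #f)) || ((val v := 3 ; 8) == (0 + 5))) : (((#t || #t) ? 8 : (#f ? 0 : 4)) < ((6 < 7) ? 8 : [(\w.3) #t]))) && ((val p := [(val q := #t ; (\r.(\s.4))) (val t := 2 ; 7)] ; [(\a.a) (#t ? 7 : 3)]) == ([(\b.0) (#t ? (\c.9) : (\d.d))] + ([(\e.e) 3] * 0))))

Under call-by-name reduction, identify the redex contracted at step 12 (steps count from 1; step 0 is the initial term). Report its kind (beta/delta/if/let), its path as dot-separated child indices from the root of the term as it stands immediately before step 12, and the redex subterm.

Answer: delta at 0 : (8 < 8)

Trace:
step 0: ((if ((let x = (\y.y) in (2 * 0)) == (((\z.z) 4) - (if true then 1 else 1))) then ((let u = (3 * 4) in (if false then true else false)) || ((let v = 3 in 8) == (0 + 5))) else ((if (true || true) then 8 else (if false then 0 else 4)) < (if (6 < 7) then 8 else ((\w.3) true)))) && ((let p = ((let q = true in (\r.(\s.4))) (let t = 2 in 7)) in ((\a.a) (if true then 7 else 3))) == (((\b.0) (if true then (\c.9) else (\d.d))) + (((\e.e) 3) * 0))))
step 1: [let@0.0.0] ((if ((2 * 0) == (((\z.z) 4) - (if true then 1 else 1))) then ((let u = (3 * 4) in (if false then true else false)) || ((let v = 3 in 8) == (0 + 5))) else ((if (true || true) then 8 else (if false then 0 else 4)) < (if (6 < 7) then 8 else ((\w.3) true)))) && ((let p = ((let q = true in (\r.(\s.4))) (let t = 2 in 7)) in ((\a.a) (if true then 7 else 3))) == (((\b.0) (if true then (\c.9) else (\d.d))) + (((\e.e) 3) * 0))))
step 2: [delta@0.0.0] ((if (0 == (((\z.z) 4) - (if true then 1 else 1))) then ((let u = (3 * 4) in (if false then true else false)) || ((let v = 3 in 8) == (0 + 5))) else ((if (true || true) then 8 else (if false then 0 else 4)) < (if (6 < 7) then 8 else ((\w.3) true)))) && ((let p = ((let q = true in (\r.(\s.4))) (let t = 2 in 7)) in ((\a.a) (if true then 7 else 3))) == (((\b.0) (if true then (\c.9) else (\d.d))) + (((\e.e) 3) * 0))))
step 3: [beta@0.0.1.0] ((if (0 == (4 - (if true then 1 else 1))) then ((let u = (3 * 4) in (if false then true else false)) || ((let v = 3 in 8) == (0 + 5))) else ((if (true || true) then 8 else (if false then 0 else 4)) < (if (6 < 7) then 8 else ((\w.3) true)))) && ((let p = ((let q = true in (\r.(\s.4))) (let t = 2 in 7)) in ((\a.a) (if true then 7 else 3))) == (((\b.0) (if true then (\c.9) else (\d.d))) + (((\e.e) 3) * 0))))
step 4: [if@0.0.1.1] ((if (0 == (4 - 1)) then ((let u = (3 * 4) in (if false then true else false)) || ((let v = 3 in 8) == (0 + 5))) else ((if (true || true) then 8 else (if false then 0 else 4)) < (if (6 < 7) then 8 else ((\w.3) true)))) && ((let p = ((let q = true in (\r.(\s.4))) (let t = 2 in 7)) in ((\a.a) (if true then 7 else 3))) == (((\b.0) (if true then (\c.9) else (\d.d))) + (((\e.e) 3) * 0))))
step 5: [delta@0.0.1] ((if (0 == 3) then ((let u = (3 * 4) in (if false then true else false)) || ((let v = 3 in 8) == (0 + 5))) else ((if (true || true) then 8 else (if false then 0 else 4)) < (if (6 < 7) then 8 else ((\w.3) true)))) && ((let p = ((let q = true in (\r.(\s.4))) (let t = 2 in 7)) in ((\a.a) (if true then 7 else 3))) == (((\b.0) (if true then (\c.9) else (\d.d))) + (((\e.e) 3) * 0))))
step 6: [delta@0.0] ((if false then ((let u = (3 * 4) in (if false then true else false)) || ((let v = 3 in 8) == (0 + 5))) else ((if (true || true) then 8 else (if false then 0 else 4)) < (if (6 < 7) then 8 else ((\w.3) true)))) && ((let p = ((let q = true in (\r.(\s.4))) (let t = 2 in 7)) in ((\a.a) (if true then 7 else 3))) == (((\b.0) (if true then (\c.9) else (\d.d))) + (((\e.e) 3) * 0))))
step 7: [if@0] (((if (true || true) then 8 else (if false then 0 else 4)) < (if (6 < 7) then 8 else ((\w.3) true))) && ((let p = ((let q = true in (\r.(\s.4))) (let t = 2 in 7)) in ((\a.a) (if true then 7 else 3))) == (((\b.0) (if true then (\c.9) else (\d.d))) + (((\e.e) 3) * 0))))
step 8: [delta@0.0.0] (((if true then 8 else (if false then 0 else 4)) < (if (6 < 7) then 8 else ((\w.3) true))) && ((let p = ((let q = true in (\r.(\s.4))) (let t = 2 in 7)) in ((\a.a) (if true then 7 else 3))) == (((\b.0) (if true then (\c.9) else (\d.d))) + (((\e.e) 3) * 0))))
step 9: [if@0.0] ((8 < (if (6 < 7) then 8 else ((\w.3) true))) && ((let p = ((let q = true in (\r.(\s.4))) (let t = 2 in 7)) in ((\a.a) (if true then 7 else 3))) == (((\b.0) (if true then (\c.9) else (\d.d))) + (((\e.e) 3) * 0))))
step 10: [delta@0.1.0] ((8 < (if true then 8 else ((\w.3) true))) && ((let p = ((let q = true in (\r.(\s.4))) (let t = 2 in 7)) in ((\a.a) (if true then 7 else 3))) == (((\b.0) (if true then (\c.9) else (\d.d))) + (((\e.e) 3) * 0))))
step 11: [if@0.1] ((8 < 8) && ((let p = ((let q = true in (\r.(\s.4))) (let t = 2 in 7)) in ((\a.a) (if true then 7 else 3))) == (((\b.0) (if true then (\c.9) else (\d.d))) + (((\e.e) 3) * 0))))
step 12: [delta@0] (false && ((let p = ((let q = true in (\r.(\s.4))) (let t = 2 in 7)) in ((\a.a) (if true then 7 else 3))) == (((\b.0) (if true then (\c.9) else (\d.d))) + (((\e.e) 3) * 0))))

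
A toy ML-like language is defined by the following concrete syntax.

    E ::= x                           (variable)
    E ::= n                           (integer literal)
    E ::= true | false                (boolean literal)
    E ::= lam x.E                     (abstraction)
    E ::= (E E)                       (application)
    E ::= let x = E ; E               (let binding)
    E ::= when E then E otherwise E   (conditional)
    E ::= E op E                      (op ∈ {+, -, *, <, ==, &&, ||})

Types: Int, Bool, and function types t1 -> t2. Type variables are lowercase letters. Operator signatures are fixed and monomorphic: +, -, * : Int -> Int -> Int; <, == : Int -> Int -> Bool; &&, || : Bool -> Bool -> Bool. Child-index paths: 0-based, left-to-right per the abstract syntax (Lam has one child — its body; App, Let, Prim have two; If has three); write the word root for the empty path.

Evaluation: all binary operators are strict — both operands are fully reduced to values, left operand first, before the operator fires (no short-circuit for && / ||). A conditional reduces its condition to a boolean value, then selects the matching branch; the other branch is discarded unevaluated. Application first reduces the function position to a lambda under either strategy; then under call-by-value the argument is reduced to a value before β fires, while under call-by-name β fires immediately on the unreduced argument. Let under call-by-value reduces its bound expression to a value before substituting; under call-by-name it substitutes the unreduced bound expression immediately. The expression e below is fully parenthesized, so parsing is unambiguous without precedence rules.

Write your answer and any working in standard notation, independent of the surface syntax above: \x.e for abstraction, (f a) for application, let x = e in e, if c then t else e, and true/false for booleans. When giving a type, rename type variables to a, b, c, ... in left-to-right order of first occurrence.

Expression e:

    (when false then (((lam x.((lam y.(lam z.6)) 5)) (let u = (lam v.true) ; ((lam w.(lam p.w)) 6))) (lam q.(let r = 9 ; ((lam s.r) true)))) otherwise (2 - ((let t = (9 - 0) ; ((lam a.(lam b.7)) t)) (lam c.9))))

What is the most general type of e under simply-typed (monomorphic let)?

Working:
  unify Bool ~ Bool
\z._ : c -> Int
\y._ : b -> c -> Int
  unify b -> c -> Int ~ Int -> d
  unify b ~ Int
  unify c -> Int ~ d
_ _ : c -> Int
\x._ : a -> c -> Int
\v._ : e -> Bool
let u : e -> Bool
w : f
\p._ : g -> f
\w._ : f -> g -> f
  unify f -> g -> f ~ Int -> h
  unify f ~ Int
  unify g -> Int ~ h
_ _ : g -> Int
  unify a -> c -> Int ~ (g -> Int) -> i
  unify a ~ g -> Int
  unify c -> Int ~ i
_ _ : c -> Int
let r : Int
r : Int
\s._ : k -> Int
  unify k -> Int ~ Bool -> l
  unify k ~ Bool
  unify Int ~ l
_ _ : Int
\q._ : j -> Int
  unify c -> Int ~ (j -> Int) -> m
  unify c ~ j -> Int
  unify Int ~ m
_ _ : Int
  unify Int ~ Int
  unify Int ~ Int
  unify Int ~ Int
let t : Int
\b._ : o -> Int
\a._ : n -> o -> Int
t : Int
  unify n -> o -> Int ~ Int -> p
  unify n ~ Int
  unify o -> Int ~ p
_ _ : o -> Int
\c._ : q -> Int
  unify o -> Int ~ (q -> Int) -> r
  unify o ~ q -> Int
  unify Int ~ r
_ _ : Int
  unify Int ~ Int
  unify Int ~ Int

Answer: Int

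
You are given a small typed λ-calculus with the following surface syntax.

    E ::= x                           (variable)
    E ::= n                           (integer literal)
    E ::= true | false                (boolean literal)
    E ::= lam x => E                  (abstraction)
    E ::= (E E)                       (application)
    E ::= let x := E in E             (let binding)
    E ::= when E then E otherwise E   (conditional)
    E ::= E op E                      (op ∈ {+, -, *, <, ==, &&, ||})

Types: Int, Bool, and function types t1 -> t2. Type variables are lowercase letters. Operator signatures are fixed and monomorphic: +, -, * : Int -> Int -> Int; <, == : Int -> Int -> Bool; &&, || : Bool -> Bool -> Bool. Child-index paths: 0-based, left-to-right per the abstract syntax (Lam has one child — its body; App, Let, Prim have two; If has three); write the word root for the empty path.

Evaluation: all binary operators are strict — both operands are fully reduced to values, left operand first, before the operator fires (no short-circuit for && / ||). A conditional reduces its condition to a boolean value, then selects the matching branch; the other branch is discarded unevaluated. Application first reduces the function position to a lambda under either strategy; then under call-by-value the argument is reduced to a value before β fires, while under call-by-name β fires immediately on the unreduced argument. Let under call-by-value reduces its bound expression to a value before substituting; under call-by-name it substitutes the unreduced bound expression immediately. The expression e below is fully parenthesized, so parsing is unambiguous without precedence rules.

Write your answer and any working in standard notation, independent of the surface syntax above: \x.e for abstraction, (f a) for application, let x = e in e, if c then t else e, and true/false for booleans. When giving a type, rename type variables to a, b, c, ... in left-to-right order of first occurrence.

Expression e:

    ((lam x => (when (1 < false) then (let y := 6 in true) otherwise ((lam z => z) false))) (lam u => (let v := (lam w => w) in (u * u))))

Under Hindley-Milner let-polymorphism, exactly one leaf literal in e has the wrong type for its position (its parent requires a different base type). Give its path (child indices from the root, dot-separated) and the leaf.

Working:
  unify Int ~ Int
  unify Bool ~ Int
  FAIL: mismatch Bool ~ Int

Answer: 0.0.0.1 : false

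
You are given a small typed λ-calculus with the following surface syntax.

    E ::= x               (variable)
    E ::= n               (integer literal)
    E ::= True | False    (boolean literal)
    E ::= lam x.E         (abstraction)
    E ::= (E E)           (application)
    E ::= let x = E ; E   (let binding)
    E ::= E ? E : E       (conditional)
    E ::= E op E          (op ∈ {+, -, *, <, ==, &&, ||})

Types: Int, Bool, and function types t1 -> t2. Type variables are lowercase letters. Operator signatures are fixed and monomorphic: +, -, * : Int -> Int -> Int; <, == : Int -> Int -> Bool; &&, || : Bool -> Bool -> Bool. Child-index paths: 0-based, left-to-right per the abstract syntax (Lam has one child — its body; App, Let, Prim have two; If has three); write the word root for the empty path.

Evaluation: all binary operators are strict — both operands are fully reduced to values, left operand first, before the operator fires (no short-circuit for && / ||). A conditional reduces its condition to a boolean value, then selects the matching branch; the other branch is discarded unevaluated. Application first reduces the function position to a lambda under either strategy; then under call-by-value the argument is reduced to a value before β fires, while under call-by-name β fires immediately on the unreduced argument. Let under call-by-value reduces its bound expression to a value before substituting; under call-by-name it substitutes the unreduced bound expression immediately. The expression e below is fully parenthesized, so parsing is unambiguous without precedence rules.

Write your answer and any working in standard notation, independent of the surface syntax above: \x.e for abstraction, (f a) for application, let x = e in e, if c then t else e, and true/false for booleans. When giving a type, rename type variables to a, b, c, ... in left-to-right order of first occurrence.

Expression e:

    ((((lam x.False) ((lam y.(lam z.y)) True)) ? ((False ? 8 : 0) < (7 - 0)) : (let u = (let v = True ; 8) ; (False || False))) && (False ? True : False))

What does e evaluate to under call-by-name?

Answer: false

Working:
step 0: ((if ((\x.false) ((\y.(\z.y)) true)) then ((if false then 8 else 0) < (7 - 0)) else (let u = (let v = true in 8) in (false || false))) && (if false then true else false))
step 1: [beta@0.0] ((if false then ((if false then 8 else 0) < (7 - 0)) else (let u = (let v = true in 8) in (false || false))) && (if false then true else false))
step 2: [if@0] ((let u = (let v = true in 8) in (false || false)) && (if false then true else false))
step 3: [let@0] ((false || false) && (if false then true else false))
step 4: [delta@0] (false && (if false then true else false))
step 5: [if@1] (false && false)
step 6: [delta@root] false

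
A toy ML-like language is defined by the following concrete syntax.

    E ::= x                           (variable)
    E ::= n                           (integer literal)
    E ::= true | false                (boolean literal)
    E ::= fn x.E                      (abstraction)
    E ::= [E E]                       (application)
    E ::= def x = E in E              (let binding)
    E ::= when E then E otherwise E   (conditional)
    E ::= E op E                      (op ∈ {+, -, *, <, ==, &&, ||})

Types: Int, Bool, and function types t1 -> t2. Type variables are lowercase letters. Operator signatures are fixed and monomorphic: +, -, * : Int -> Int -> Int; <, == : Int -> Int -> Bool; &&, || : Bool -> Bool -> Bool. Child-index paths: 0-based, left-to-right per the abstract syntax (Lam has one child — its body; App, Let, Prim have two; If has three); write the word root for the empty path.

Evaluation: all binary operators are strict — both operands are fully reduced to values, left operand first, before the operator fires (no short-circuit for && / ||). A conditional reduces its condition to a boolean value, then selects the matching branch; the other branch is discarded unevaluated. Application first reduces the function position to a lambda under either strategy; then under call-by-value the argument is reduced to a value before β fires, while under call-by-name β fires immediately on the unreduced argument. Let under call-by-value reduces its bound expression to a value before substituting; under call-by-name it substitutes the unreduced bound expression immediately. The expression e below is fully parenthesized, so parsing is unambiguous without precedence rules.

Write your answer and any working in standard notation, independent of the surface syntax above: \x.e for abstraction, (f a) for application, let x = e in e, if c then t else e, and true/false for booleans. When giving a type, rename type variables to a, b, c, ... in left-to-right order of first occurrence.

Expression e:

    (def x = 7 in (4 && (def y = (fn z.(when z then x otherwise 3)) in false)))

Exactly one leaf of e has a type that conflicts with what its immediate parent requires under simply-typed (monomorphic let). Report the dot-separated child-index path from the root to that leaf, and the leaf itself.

Working:
let x : Int
  unify Int ~ Bool
  FAIL: mismatch Int ~ Bool

Answer: 1.0 : 4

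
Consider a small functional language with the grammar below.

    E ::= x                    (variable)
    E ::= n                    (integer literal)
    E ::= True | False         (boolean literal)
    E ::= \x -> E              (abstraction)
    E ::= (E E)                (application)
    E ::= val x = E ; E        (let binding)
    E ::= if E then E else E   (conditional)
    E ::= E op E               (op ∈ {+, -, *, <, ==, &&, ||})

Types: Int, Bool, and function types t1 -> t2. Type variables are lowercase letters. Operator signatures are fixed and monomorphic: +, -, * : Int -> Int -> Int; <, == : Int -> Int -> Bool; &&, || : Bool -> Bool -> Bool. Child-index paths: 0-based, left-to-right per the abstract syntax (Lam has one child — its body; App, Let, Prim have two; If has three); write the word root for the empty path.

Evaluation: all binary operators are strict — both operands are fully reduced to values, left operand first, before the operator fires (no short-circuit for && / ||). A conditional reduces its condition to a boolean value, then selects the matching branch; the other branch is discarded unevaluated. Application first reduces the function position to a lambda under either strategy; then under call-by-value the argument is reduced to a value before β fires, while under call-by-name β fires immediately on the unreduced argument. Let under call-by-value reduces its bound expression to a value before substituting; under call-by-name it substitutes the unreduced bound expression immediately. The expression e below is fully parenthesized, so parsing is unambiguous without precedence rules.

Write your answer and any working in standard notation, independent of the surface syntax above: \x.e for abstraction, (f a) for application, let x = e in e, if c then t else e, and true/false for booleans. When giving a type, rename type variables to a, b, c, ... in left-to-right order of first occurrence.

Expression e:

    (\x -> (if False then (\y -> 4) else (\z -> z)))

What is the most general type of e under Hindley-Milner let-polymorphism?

Working:
  unify Bool ~ Bool
\y._ : b -> Int
z : c
\z._ : c -> c
  unify b -> Int ~ c -> c
  unify b ~ c
  unify Int ~ c
\x._ : a -> Int -> Int

Answer: a -> Int -> Int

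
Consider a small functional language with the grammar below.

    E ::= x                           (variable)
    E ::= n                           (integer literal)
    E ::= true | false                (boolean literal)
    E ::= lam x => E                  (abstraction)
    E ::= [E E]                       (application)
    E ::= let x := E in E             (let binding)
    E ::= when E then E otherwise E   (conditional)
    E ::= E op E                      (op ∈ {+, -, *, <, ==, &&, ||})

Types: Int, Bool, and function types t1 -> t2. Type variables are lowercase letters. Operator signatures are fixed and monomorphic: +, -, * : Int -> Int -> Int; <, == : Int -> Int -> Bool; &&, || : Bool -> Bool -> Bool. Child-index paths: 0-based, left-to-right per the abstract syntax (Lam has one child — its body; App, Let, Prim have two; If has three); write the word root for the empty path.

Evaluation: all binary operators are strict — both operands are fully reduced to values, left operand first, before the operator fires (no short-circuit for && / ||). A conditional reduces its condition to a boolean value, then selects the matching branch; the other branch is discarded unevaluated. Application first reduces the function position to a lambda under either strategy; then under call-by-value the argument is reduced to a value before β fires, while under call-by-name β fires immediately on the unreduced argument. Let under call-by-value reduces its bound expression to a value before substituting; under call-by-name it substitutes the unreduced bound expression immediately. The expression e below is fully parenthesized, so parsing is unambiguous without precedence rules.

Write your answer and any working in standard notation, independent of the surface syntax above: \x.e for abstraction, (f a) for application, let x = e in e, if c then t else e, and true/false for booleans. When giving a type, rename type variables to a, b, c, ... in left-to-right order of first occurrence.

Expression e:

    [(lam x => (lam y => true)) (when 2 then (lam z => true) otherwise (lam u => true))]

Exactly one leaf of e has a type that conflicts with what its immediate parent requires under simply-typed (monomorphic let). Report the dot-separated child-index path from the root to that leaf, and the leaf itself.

Trace:
\y._ : b -> Bool
\x._ : a -> b -> Bool
  unify Int ~ Bool
  FAIL: mismatch Int ~ Bool

Answer: 1.0 : 2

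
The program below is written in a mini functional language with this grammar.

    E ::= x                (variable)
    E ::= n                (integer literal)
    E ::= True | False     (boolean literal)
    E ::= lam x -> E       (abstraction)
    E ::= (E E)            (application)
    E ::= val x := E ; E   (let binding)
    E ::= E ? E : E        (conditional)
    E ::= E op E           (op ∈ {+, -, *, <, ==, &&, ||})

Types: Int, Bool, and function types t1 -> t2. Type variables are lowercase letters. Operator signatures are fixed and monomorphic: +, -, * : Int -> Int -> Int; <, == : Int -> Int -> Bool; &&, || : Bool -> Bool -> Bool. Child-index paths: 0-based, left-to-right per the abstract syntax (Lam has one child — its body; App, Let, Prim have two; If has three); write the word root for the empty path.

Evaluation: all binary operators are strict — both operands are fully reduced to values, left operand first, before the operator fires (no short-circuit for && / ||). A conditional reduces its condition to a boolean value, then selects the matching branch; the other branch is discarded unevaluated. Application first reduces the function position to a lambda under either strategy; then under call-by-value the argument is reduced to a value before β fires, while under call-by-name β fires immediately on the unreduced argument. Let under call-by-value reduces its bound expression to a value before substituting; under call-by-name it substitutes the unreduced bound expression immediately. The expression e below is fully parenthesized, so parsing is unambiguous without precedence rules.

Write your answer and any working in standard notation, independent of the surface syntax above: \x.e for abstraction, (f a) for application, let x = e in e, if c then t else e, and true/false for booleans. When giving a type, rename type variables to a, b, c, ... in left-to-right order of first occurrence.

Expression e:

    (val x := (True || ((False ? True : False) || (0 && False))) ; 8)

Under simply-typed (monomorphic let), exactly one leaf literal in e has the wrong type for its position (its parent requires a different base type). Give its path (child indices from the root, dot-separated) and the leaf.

Derivation:
  unify Bool ~ Bool
  unify Bool ~ Bool
  unify Bool ~ Bool
  unify Bool ~ Bool
  unify Int ~ Bool
  FAIL: mismatch Int ~ Bool

Answer: 0.1.1.0 : 0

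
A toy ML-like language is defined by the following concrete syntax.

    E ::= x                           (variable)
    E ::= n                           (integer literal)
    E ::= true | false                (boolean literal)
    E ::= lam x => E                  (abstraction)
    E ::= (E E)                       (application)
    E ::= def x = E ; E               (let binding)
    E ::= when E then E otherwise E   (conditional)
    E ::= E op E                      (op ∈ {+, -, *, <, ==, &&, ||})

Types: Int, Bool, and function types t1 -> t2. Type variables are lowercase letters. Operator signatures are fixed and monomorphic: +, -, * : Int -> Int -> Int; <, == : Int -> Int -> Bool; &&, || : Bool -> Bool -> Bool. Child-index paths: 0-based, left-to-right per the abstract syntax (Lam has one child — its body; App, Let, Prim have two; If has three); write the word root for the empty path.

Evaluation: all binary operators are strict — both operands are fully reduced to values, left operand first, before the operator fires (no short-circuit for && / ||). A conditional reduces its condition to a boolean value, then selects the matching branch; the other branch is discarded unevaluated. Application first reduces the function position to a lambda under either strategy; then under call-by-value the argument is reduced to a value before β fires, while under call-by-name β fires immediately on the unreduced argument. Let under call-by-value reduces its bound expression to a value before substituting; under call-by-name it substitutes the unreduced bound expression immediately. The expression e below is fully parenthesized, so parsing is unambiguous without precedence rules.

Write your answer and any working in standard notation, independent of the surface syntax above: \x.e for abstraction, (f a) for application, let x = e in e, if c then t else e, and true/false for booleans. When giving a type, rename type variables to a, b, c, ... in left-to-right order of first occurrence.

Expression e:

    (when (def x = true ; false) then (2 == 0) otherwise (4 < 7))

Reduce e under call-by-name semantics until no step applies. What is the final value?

Answer: true

Working:
step 0: (if (let x = true in false) then (2 == 0) else (4 < 7))
step 1: [let@0] (if false then (2 == 0) else (4 < 7))
step 2: [if@root] (4 < 7)
step 3: [delta@root] true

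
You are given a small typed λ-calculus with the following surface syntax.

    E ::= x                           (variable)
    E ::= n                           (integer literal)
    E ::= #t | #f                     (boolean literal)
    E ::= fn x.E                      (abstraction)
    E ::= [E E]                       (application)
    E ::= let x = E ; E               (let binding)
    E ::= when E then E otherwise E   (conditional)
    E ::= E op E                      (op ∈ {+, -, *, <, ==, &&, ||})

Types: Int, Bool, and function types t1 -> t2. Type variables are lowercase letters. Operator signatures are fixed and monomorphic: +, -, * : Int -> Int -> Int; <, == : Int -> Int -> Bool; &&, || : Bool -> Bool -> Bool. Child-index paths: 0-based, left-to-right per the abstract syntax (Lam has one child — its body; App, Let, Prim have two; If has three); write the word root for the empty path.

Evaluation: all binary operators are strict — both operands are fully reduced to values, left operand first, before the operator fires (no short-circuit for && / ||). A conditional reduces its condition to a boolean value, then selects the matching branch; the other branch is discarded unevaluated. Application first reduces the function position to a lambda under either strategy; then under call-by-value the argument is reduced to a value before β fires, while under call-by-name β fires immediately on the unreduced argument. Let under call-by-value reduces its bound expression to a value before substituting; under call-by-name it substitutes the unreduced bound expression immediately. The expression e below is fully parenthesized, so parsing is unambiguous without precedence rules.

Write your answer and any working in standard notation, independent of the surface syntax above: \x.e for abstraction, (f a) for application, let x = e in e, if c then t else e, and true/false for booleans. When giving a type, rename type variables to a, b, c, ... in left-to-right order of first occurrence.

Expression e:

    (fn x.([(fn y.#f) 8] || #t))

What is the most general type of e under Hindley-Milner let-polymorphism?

Answer: a -> Bool

Working:
\y._ : b -> Bool
  unify b -> Bool ~ Int -> c
  unify b ~ Int
  unify Bool ~ c
_ _ : Bool
  unify Bool ~ Bool
  unify Bool ~ Bool
\x._ : a -> Bool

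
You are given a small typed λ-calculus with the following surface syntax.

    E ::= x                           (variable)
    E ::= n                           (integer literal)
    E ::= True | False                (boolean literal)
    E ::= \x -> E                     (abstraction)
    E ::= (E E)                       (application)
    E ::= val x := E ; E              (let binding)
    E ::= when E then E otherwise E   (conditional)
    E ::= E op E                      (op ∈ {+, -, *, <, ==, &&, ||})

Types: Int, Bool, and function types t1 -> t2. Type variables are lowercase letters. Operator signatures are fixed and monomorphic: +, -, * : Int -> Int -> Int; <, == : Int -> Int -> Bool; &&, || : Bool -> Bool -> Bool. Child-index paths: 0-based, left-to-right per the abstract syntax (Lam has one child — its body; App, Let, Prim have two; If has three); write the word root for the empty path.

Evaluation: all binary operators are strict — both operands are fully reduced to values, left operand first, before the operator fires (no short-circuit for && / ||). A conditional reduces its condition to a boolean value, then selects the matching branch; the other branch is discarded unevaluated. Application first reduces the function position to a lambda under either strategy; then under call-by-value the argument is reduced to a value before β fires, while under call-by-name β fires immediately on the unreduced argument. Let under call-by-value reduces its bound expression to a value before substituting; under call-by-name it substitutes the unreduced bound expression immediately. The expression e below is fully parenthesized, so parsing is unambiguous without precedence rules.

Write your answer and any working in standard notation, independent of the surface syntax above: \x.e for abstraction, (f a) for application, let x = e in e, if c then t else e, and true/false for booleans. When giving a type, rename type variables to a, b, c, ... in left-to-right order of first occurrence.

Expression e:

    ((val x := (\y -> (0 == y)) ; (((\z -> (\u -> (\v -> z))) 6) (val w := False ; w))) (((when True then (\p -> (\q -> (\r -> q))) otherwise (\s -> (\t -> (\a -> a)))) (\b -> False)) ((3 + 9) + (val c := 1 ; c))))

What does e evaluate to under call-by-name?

Answer: 6

Derivation:
step 0: ((let x = (\y.(0 == y)) in (((\z.(\u.(\v.z))) 6) (let w = false in w))) (((if true then (\p.(\q.(\r.q))) else (\s.(\t.(\a.a)))) (\b.false)) ((3 + 9) + (let c = 1 in c))))
step 1: [let@0] ((((\z.(\u.(\v.z))) 6) (let w = false in w)) (((if true then (\p.(\q.(\r.q))) else (\s.(\t.(\a.a)))) (\b.false)) ((3 + 9) + (let c = 1 in c))))
step 2: [beta@0.0] (((\u.(\v.6)) (let w = false in w)) (((if true then (\p.(\q.(\r.q))) else (\s.(\t.(\a.a)))) (\b.false)) ((3 + 9) + (let c = 1 in c))))
step 3: [beta@0] ((\v.6) (((if true then (\p.(\q.(\r.q))) else (\s.(\t.(\a.a)))) (\b.false)) ((3 + 9) + (let c = 1 in c))))
step 4: [beta@root] 6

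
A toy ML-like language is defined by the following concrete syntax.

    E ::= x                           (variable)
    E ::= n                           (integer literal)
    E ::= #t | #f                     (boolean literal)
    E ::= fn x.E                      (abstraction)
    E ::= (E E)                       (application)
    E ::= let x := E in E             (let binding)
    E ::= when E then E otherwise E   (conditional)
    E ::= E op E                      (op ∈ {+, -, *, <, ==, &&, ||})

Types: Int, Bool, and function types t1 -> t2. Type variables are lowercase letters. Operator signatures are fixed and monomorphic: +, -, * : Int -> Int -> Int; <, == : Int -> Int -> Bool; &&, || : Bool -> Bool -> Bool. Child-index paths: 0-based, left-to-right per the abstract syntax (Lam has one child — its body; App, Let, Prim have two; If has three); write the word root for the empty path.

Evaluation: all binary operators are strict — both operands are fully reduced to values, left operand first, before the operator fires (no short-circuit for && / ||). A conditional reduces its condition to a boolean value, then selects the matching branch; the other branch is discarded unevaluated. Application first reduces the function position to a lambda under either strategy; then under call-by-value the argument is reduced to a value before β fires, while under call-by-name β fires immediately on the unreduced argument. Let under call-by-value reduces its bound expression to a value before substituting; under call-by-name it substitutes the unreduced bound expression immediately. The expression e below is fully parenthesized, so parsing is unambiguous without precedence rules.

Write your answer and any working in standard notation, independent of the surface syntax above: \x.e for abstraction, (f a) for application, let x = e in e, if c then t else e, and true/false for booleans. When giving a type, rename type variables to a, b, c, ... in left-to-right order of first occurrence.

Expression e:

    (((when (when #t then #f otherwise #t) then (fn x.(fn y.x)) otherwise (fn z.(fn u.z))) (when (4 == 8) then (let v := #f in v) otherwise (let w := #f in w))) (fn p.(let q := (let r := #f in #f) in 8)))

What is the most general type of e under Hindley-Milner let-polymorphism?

Answer: Bool

Working:
  unify Bool ~ Bool
  unify Bool ~ Bool
  unify Bool ~ Bool
x : a
\y._ : b -> a
\x._ : a -> b -> a
z : c
\u._ : d -> c
\z._ : c -> d -> c
  unify a -> b -> a ~ c -> d -> c
  unify a ~ c
  unify b -> c ~ d -> c
  unify b ~ d
  unify c ~ c
  unify Int ~ Int
  unify Int ~ Int
  unify Bool ~ Bool
let v : Bool
v : Bool
let w : Bool
w : Bool
  unify Bool ~ Bool
  unify c -> d -> c ~ Bool -> e
  unify c ~ Bool
  unify d -> Bool ~ e
_ _ : d -> Bool
let r : Bool
let q : Bool
\p._ : f -> Int
  unify d -> Bool ~ (f -> Int) -> g
  unify d ~ f -> Int
  unify Bool ~ g
_ _ : Bool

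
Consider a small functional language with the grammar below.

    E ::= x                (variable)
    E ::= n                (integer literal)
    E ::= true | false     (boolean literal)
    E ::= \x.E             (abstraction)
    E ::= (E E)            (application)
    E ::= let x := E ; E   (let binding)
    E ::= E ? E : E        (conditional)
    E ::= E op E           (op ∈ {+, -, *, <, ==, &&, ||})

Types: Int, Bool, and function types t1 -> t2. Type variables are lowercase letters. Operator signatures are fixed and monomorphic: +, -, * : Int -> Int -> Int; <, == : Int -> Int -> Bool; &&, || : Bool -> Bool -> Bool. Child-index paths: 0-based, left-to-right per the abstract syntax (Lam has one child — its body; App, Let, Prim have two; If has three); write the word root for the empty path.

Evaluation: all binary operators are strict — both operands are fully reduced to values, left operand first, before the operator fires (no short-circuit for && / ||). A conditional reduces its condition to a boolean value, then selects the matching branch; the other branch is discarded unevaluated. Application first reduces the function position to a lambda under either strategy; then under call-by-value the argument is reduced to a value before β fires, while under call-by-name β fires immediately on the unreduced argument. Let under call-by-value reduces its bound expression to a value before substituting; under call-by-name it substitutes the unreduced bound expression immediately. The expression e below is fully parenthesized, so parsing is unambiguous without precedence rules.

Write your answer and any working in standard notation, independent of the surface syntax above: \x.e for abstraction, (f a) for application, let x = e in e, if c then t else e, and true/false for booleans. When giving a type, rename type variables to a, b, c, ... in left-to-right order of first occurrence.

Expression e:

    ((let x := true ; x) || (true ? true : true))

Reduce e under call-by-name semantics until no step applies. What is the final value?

Working:
step 0: ((let x = true in x) || (if true then true else true))
step 1: [let@0] (true || (if true then true else true))
step 2: [if@1] (true || true)
step 3: [delta@root] true

Answer: true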